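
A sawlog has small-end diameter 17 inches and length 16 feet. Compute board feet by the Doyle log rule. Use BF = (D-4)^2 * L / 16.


Doyle: BF = (D - 4)^2 * L / 16
Adjusted diameter = 17 - 4 = 13 in
(D-4)^2 = 13^2 = 169
BF = 169 * 16 / 16 = 169 BF

169


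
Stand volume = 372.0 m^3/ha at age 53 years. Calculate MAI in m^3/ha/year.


Formula: MAI = Total Volume / Stand Age
MAI = 372.0 m^3/ha / 53 years
MAI = 7.02 m^3/ha/year

7.02


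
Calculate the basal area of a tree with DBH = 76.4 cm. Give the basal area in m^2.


Formula: BA = pi * (DBH/2)^2 / 10000  (cm^2 to m^2)
Radius = DBH/2 = 76.4/2 = 38.2 cm
BA = pi * 38.2^2 / 10000
   = 4584.3377 cm^2 / 10000
   = 0.4584 m^2

0.4584


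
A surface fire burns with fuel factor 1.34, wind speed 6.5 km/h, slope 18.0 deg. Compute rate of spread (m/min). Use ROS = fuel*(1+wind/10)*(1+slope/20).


Formula: ROS = fuel * (1 + wind/10) * (1 + slope/20)
Wind factor = 1 + 6.5/10 = 1.65
Slope factor = 1 + 18.0/20 = 1.9
ROS = 1.34 * 1.65 * 1.9 = 4.2 m/min

4.2


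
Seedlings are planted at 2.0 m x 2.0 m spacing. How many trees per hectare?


Formula: TPH = 10000 m^2/ha / (spacing_x * spacing_y)
Area per tree = 2.0 m * 2.0 m = 4.0 m^2
TPH = 10000 / 4.0 = 2500 trees/ha

2500


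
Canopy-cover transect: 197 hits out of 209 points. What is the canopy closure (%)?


Formula: Canopy closure = covered points / total points * 100
Closure = 197 / 209 * 100
Closure = 0.9426 * 100 = 94.3%

94.3


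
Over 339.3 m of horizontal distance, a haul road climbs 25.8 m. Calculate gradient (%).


Formula: Gradient = rise / run * 100
Gradient = 25.8 / 339.3 * 100 = 7.6%

7.6


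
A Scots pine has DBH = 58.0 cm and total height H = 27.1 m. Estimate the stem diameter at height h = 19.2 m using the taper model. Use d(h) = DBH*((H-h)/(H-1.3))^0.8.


Taper: d(h) = DBH * ((H - h) / (H - 1.3))^0.8
Numerator = H - h = 27.1 - 19.2 = 7.9 m
Denominator = H - 1.3 = 27.1 - 1.3 = 25.8 m
Ratio = 7.9 / 25.8 = 0.3062
d = 58.0 * 0.3062^0.8 = 22.5 cm

22.5


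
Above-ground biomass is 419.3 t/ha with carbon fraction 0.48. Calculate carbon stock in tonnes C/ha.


Formula: Carbon Stock = Biomass * Carbon Fraction
C = 419.3 t/ha * 0.48
C = 201.3 t C/ha

201.3


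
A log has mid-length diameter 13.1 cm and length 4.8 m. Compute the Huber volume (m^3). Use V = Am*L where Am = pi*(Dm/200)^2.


Huber: V = Am * L,  Am = pi*(Dm/200)^2
Am = pi*(13.1/200)^2 = 0.013478 m^2
V = 0.013478*4.8 = 0.0647 m^3

0.0647


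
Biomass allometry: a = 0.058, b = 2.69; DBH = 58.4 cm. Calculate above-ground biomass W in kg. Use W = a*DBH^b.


Formula: W = a * DBH^b  (allometric power law)
DBH^b = 58.4^2.69 = 56448.2599
W = 0.058 * 56448.2599 = 3274.0 kg

3274.0


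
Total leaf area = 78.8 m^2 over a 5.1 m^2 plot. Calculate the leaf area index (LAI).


Formula: LAI = total leaf area / ground area  (dimensionless)
LAI = 78.8 m^2 / 5.1 m^2
LAI = 15.45

15.45


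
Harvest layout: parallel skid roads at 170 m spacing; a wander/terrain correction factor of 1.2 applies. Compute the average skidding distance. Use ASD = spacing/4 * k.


Formula: ASD = (spacing / 4) * correction
Uncorrected distance = spacing / 4 = 170 / 4 = 42.5 m
ASD = 42.5 * 1.2 = 51 m

51


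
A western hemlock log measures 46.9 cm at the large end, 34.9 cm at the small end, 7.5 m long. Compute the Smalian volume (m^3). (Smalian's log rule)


Smalian: V = (A1 + A2)/2 * L,  A = pi*(D/200)^2
A1 = pi*(46.9/200)^2 = 0.172757 m^2
A2 = pi*(34.9/200)^2 = 0.095662 m^2
V = (0.172757+0.095662)/2*7.5 = 1.0066 m^3

1.0066


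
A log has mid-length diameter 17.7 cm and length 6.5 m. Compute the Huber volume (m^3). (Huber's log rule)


Huber: V = Am * L,  Am = pi*(Dm/200)^2
Am = pi*(17.7/200)^2 = 0.024606 m^2
V = 0.024606*6.5 = 0.1599 m^3

0.1599


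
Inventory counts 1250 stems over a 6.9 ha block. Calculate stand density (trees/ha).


Formula: Stand Density = N_trees / Area_ha
Density = 1250 trees / 6.9 ha
Density = 181 trees/ha

181


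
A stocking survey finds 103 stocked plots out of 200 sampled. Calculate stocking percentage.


Formula: Stocking % = stocked plots / total plots * 100
Stocking = 103 / 200 * 100
Stocking = 0.515 * 100 = 51.5%

51.5


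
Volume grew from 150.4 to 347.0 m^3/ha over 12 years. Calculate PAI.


Formula: PAI = (V_T2 - V_T1) / (T2 - T1)
Volume increment = 347.0 - 150.4 = 196.6 m^3/ha
PAI = 196.6 / 12 = 16.38 m^3/ha/year

16.38


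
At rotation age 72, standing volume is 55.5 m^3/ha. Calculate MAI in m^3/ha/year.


Formula: MAI = Total Volume / Stand Age
MAI = 55.5 m^3/ha / 72 years
MAI = 0.77 m^3/ha/year

0.77


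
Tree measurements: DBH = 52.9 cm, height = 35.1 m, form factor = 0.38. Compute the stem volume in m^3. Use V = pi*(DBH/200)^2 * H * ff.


Formula: V = pi * (DBH/200)^2 * H * ff
Radius = DBH/200 = 52.9/200 = 0.2645 m
Radius^2 = 0.2645^2 = 0.06996025 m^2
V = pi * 0.06996025 * 35.1 * 0.38
V = 2.932 m^3

2.932


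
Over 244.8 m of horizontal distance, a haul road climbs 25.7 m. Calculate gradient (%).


Formula: Gradient = rise / run * 100
Gradient = 25.7 / 244.8 * 100 = 10.5%

10.5


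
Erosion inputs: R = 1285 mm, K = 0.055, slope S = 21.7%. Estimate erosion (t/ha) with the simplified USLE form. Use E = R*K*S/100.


Formula: E = R * K * S / 100  (simplified USLE)
R * K = 1285 * 0.055 = 70.675
E = 70.675 * 21.7 / 100 = 15.34 t/ha

15.34


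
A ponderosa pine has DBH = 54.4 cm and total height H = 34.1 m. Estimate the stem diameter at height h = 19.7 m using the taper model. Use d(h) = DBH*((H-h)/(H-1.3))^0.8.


Taper: d(h) = DBH * ((H - h) / (H - 1.3))^0.8
Numerator = H - h = 34.1 - 19.7 = 14.4 m
Denominator = H - 1.3 = 34.1 - 1.3 = 32.8 m
Ratio = 14.4 / 32.8 = 0.43902
d = 54.4 * 0.43902^0.8 = 28.2 cm

28.2


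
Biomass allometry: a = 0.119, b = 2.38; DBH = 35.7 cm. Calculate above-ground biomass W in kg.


Formula: W = a * DBH^b  (allometric power law)
DBH^b = 35.7^2.38 = 4958.5004
W = 0.119 * 4958.5004 = 590.1 kg

590.1


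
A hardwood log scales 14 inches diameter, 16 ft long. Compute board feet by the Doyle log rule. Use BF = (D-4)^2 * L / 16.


Doyle: BF = (D - 4)^2 * L / 16
Adjusted diameter = 14 - 4 = 10 in
(D-4)^2 = 10^2 = 100
BF = 100 * 16 / 16 = 100 BF

100


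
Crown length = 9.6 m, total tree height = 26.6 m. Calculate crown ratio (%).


Formula: Crown Ratio = (Crown Length / Total Height) * 100
CR = (9.6 m / 26.6 m) * 100
CR = 0.3609 * 100 = 36.1%

36.1


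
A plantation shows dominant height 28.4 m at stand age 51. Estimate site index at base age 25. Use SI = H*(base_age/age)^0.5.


Formula: SI = H_dom * (base_age / age)^0.5
Age ratio = 25 / 51 = 0.4902
sqrt(age_ratio) = 0.70014
SI = 28.4 * 0.70014 = 19.9 m

19.9


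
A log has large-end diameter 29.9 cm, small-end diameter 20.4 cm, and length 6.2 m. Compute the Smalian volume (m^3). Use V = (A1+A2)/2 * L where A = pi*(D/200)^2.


Smalian: V = (A1 + A2)/2 * L,  A = pi*(D/200)^2
A1 = pi*(29.9/200)^2 = 0.070215 m^2
A2 = pi*(20.4/200)^2 = 0.032685 m^2
V = (0.070215+0.032685)/2*6.2 = 0.319 m^3

0.319


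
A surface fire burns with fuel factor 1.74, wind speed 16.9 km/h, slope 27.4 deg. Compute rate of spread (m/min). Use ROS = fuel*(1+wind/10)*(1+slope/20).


Formula: ROS = fuel * (1 + wind/10) * (1 + slope/20)
Wind factor = 1 + 16.9/10 = 2.69
Slope factor = 1 + 27.4/20 = 2.37
ROS = 1.74 * 2.69 * 2.37 = 11.09 m/min

11.09


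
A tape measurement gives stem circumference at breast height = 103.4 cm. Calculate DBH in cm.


Formula: DBH = C / pi
DBH = 103.4 / pi
pi = 3.14159...
DBH = 32.9 cm

32.9


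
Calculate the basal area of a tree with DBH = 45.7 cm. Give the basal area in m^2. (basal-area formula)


Formula: BA = pi * (DBH/2)^2 / 10000  (cm^2 to m^2)
Radius = DBH/2 = 45.7/2 = 22.85 cm
BA = pi * 22.85^2 / 10000
   = 1640.2962 cm^2 / 10000
   = 0.164 m^2

0.164


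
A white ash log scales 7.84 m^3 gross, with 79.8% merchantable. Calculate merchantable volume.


Formula: MV = V_total * (merchantable_pct / 100)
Merchantable fraction = 79.8% / 100 = 0.798
MV = 7.84 m^3 * 0.798 = 6.256 m^3

6.256


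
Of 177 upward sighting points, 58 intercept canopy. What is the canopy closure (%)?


Formula: Canopy closure = covered points / total points * 100
Closure = 58 / 177 * 100
Closure = 0.3277 * 100 = 32.8%

32.8


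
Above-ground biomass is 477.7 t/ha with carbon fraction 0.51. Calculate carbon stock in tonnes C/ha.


Formula: Carbon Stock = Biomass * Carbon Fraction
C = 477.7 t/ha * 0.51
C = 243.6 t C/ha

243.6


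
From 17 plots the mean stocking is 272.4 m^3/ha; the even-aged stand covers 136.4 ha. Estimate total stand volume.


Formula: Total Volume = Mean Volume per ha * Total Area
Total Volume = 272.4 m^3/ha * 136.4 ha
Total Volume = 37155 m^3

37155


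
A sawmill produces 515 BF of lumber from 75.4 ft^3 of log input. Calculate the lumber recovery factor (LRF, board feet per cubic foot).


Formula: LRF = Lumber Output (BF) / Log Input (ft^3)
LRF = 515 BF / 75.4 ft^3
LRF = 6.83 BF/ft^3

6.83


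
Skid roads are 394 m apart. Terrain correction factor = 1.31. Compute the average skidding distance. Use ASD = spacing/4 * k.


Formula: ASD = (spacing / 4) * correction
Uncorrected distance = spacing / 4 = 394 / 4 = 98.5 m
ASD = 98.5 * 1.31 = 129 m

129


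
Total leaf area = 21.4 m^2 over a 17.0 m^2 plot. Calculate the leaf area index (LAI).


Formula: LAI = total leaf area / ground area  (dimensionless)
LAI = 21.4 m^2 / 17.0 m^2
LAI = 1.26

1.26


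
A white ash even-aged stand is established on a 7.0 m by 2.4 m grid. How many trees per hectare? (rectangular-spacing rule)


Formula: TPH = 10000 m^2/ha / (spacing_x * spacing_y)
Area per tree = 7.0 m * 2.4 m = 16.8 m^2
TPH = 10000 / 16.8 = 595 trees/ha

595


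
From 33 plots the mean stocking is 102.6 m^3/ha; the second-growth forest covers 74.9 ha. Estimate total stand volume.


Formula: Total Volume = Mean Volume per ha * Total Area
Total Volume = 102.6 m^3/ha * 74.9 ha
Total Volume = 7685 m^3

7685


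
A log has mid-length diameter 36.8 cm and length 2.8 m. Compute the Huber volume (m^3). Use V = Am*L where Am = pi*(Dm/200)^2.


Huber: V = Am * L,  Am = pi*(Dm/200)^2
Am = pi*(36.8/200)^2 = 0.106362 m^2
V = 0.106362*2.8 = 0.2978 m^3

0.2978


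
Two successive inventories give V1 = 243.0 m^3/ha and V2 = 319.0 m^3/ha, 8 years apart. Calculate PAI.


Formula: PAI = (V_T2 - V_T1) / (T2 - T1)
Volume increment = 319.0 - 243.0 = 76.0 m^3/ha
PAI = 76.0 / 8 = 9.5 m^3/ha/year

9.5


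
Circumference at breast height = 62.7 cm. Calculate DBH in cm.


Formula: DBH = C / pi
DBH = 62.7 / pi
pi = 3.14159...
DBH = 20.0 cm

20.0


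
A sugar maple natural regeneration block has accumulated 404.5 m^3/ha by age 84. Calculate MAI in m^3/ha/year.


Formula: MAI = Total Volume / Stand Age
MAI = 404.5 m^3/ha / 84 years
MAI = 4.82 m^3/ha/year

4.82


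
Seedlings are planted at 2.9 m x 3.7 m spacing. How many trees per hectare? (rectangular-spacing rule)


Formula: TPH = 10000 m^2/ha / (spacing_x * spacing_y)
Area per tree = 2.9 m * 3.7 m = 10.73 m^2
TPH = 10000 / 10.73 = 932 trees/ha

932


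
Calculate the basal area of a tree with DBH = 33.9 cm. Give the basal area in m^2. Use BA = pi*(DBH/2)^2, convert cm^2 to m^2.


Formula: BA = pi * (DBH/2)^2 / 10000  (cm^2 to m^2)
Radius = DBH/2 = 33.9/2 = 16.95 cm
BA = pi * 16.95^2 / 10000
   = 902.5874 cm^2 / 10000
   = 0.0903 m^2

0.0903


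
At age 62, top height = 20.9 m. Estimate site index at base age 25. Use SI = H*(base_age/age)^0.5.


Formula: SI = H_dom * (base_age / age)^0.5
Age ratio = 25 / 62 = 0.40323
sqrt(age_ratio) = 0.635
SI = 20.9 * 0.635 = 13.3 m

13.3


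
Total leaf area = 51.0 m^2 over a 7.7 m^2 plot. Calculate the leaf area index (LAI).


Formula: LAI = total leaf area / ground area  (dimensionless)
LAI = 51.0 m^2 / 7.7 m^2
LAI = 6.62

6.62


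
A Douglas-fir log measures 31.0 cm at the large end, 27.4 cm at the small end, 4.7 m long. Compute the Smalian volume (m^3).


Smalian: V = (A1 + A2)/2 * L,  A = pi*(D/200)^2
A1 = pi*(31.0/200)^2 = 0.075477 m^2
A2 = pi*(27.4/200)^2 = 0.058965 m^2
V = (0.075477+0.058965)/2*4.7 = 0.3159 m^3

0.3159


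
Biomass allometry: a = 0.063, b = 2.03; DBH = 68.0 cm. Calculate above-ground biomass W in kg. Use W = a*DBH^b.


Formula: W = a * DBH^b  (allometric power law)
DBH^b = 68.0^2.03 = 5247.9911
W = 0.063 * 5247.9911 = 330.6 kg

330.6


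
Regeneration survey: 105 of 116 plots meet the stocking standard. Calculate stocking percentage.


Formula: Stocking % = stocked plots / total plots * 100
Stocking = 105 / 116 * 100
Stocking = 0.9052 * 100 = 90.5%

90.5


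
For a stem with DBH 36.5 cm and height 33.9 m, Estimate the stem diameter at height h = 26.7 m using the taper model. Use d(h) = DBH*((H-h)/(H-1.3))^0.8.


Taper: d(h) = DBH * ((H - h) / (H - 1.3))^0.8
Numerator = H - h = 33.9 - 26.7 = 7.2 m
Denominator = H - 1.3 = 33.9 - 1.3 = 32.6 m
Ratio = 7.2 / 32.6 = 0.22086
d = 36.5 * 0.22086^0.8 = 10.9 cm

10.9


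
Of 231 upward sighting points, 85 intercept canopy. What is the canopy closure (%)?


Formula: Canopy closure = covered points / total points * 100
Closure = 85 / 231 * 100
Closure = 0.368 * 100 = 36.8%

36.8


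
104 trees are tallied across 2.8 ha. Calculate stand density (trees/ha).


Formula: Stand Density = N_trees / Area_ha
Density = 104 trees / 2.8 ha
Density = 37 trees/ha

37


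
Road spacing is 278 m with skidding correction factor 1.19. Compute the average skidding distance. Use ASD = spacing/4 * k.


Formula: ASD = (spacing / 4) * correction
Uncorrected distance = spacing / 4 = 278 / 4 = 69.5 m
ASD = 69.5 * 1.19 = 83 m

83


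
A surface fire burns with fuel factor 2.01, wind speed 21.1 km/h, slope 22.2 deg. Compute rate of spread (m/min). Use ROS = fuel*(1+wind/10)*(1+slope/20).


Formula: ROS = fuel * (1 + wind/10) * (1 + slope/20)
Wind factor = 1 + 21.1/10 = 3.11
Slope factor = 1 + 22.2/20 = 2.11
ROS = 2.01 * 3.11 * 2.11 = 13.19 m/min

13.19


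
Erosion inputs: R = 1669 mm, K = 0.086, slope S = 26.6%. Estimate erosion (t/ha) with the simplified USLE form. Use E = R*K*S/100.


Formula: E = R * K * S / 100  (simplified USLE)
R * K = 1669 * 0.086 = 143.534
E = 143.534 * 26.6 / 100 = 38.18 t/ha

38.18


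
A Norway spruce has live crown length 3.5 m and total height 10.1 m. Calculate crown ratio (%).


Formula: Crown Ratio = (Crown Length / Total Height) * 100
CR = (3.5 m / 10.1 m) * 100
CR = 0.3465 * 100 = 34.7%

34.7


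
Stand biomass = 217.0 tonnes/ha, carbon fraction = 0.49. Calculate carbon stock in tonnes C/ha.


Formula: Carbon Stock = Biomass * Carbon Fraction
C = 217.0 t/ha * 0.49
C = 106.3 t C/ha

106.3


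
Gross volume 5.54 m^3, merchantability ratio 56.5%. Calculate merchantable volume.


Formula: MV = V_total * (merchantable_pct / 100)
Merchantable fraction = 56.5% / 100 = 0.565
MV = 5.54 m^3 * 0.565 = 3.13 m^3

3.13


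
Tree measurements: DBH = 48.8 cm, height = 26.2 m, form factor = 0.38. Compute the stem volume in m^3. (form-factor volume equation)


Formula: V = pi * (DBH/200)^2 * H * ff
Radius = DBH/200 = 48.8/200 = 0.244 m
Radius^2 = 0.244^2 = 0.059536 m^2
V = pi * 0.059536 * 26.2 * 0.38
V = 1.862 m^3

1.862


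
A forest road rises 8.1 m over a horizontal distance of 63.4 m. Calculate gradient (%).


Formula: Gradient = rise / run * 100
Gradient = 8.1 / 63.4 * 100 = 12.8%

12.8


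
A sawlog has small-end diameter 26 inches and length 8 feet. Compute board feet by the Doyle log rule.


Doyle: BF = (D - 4)^2 * L / 16
Adjusted diameter = 26 - 4 = 22 in
(D-4)^2 = 22^2 = 484
BF = 484 * 8 / 16 = 242 BF

242


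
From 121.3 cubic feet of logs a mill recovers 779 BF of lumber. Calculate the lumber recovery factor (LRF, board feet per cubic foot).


Formula: LRF = Lumber Output (BF) / Log Input (ft^3)
LRF = 779 BF / 121.3 ft^3
LRF = 6.42 BF/ft^3

6.42


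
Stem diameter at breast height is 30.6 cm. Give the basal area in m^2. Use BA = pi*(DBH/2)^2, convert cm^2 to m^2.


Formula: BA = pi * (DBH/2)^2 / 10000  (cm^2 to m^2)
Radius = DBH/2 = 30.6/2 = 15.3 cm
BA = pi * 15.3^2 / 10000
   = 735.4154 cm^2 / 10000
   = 0.0735 m^2

0.0735


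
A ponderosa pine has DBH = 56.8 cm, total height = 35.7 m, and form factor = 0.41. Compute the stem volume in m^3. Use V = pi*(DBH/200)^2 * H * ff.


Formula: V = pi * (DBH/200)^2 * H * ff
Radius = DBH/200 = 56.8/200 = 0.284 m
Radius^2 = 0.284^2 = 0.080656 m^2
V = pi * 0.080656 * 35.7 * 0.41
V = 3.709 m^3

3.709


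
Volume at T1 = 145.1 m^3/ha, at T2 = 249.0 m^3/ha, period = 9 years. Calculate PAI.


Formula: PAI = (V_T2 - V_T1) / (T2 - T1)
Volume increment = 249.0 - 145.1 = 103.9 m^3/ha
PAI = 103.9 / 9 = 11.54 m^3/ha/year

11.54


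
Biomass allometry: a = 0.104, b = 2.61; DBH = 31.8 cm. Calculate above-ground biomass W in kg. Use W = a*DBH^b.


Formula: W = a * DBH^b  (allometric power law)
DBH^b = 31.8^2.61 = 8343.2409
W = 0.104 * 8343.2409 = 867.7 kg

867.7


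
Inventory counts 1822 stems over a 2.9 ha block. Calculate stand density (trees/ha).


Formula: Stand Density = N_trees / Area_ha
Density = 1822 trees / 2.9 ha
Density = 628 trees/ha

628


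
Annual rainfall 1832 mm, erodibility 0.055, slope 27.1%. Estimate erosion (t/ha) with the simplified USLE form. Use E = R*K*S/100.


Formula: E = R * K * S / 100  (simplified USLE)
R * K = 1832 * 0.055 = 100.76
E = 100.76 * 27.1 / 100 = 27.31 t/ha

27.31


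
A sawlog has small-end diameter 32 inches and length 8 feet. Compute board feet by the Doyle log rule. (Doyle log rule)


Doyle: BF = (D - 4)^2 * L / 16
Adjusted diameter = 32 - 4 = 28 in
(D-4)^2 = 28^2 = 784
BF = 784 * 8 / 16 = 392 BF

392


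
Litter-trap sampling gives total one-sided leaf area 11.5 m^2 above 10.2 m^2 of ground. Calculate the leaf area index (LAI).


Formula: LAI = total leaf area / ground area  (dimensionless)
LAI = 11.5 m^2 / 10.2 m^2
LAI = 1.13

1.13


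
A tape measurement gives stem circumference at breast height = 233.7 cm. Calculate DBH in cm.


Formula: DBH = C / pi
DBH = 233.7 / pi
pi = 3.14159...
DBH = 74.4 cm

74.4


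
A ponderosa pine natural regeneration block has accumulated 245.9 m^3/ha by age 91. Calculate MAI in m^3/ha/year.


Formula: MAI = Total Volume / Stand Age
MAI = 245.9 m^3/ha / 91 years
MAI = 2.7 m^3/ha/year

2.7


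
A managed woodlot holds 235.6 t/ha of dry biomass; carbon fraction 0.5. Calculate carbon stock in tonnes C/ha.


Formula: Carbon Stock = Biomass * Carbon Fraction
C = 235.6 t/ha * 0.5
C = 117.8 t C/ha

117.8


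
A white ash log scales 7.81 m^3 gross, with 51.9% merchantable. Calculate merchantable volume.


Formula: MV = V_total * (merchantable_pct / 100)
Merchantable fraction = 51.9% / 100 = 0.519
MV = 7.81 m^3 * 0.519 = 4.053 m^3

4.053


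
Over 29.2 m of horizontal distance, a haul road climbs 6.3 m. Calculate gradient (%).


Formula: Gradient = rise / run * 100
Gradient = 6.3 / 29.2 * 100 = 21.6%

21.6


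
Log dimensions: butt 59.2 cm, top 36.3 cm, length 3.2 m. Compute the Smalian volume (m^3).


Smalian: V = (A1 + A2)/2 * L,  A = pi*(D/200)^2
A1 = pi*(59.2/200)^2 = 0.275254 m^2
A2 = pi*(36.3/200)^2 = 0.103491 m^2
V = (0.275254+0.103491)/2*3.2 = 0.606 m^3

0.606


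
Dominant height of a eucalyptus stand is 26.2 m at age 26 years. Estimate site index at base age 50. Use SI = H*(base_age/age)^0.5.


Formula: SI = H_dom * (base_age / age)^0.5
Age ratio = 50 / 26 = 1.92308
sqrt(age_ratio) = 1.38675
SI = 26.2 * 1.38675 = 36.3 m

36.3


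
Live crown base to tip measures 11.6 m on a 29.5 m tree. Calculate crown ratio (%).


Formula: Crown Ratio = (Crown Length / Total Height) * 100
CR = (11.6 m / 29.5 m) * 100
CR = 0.3932 * 100 = 39.3%

39.3


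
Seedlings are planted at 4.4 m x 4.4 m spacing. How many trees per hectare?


Formula: TPH = 10000 m^2/ha / (spacing_x * spacing_y)
Area per tree = 4.4 m * 4.4 m = 19.36 m^2
TPH = 10000 / 19.36 = 517 trees/ha

517


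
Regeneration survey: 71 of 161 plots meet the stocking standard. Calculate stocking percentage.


Formula: Stocking % = stocked plots / total plots * 100
Stocking = 71 / 161 * 100
Stocking = 0.441 * 100 = 44.1%

44.1


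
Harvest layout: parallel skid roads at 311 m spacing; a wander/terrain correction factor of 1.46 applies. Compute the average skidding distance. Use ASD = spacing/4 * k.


Formula: ASD = (spacing / 4) * correction
Uncorrected distance = spacing / 4 = 311 / 4 = 77.75 m
ASD = 77.75 * 1.46 = 114 m

114


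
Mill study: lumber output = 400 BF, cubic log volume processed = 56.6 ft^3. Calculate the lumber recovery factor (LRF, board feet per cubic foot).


Formula: LRF = Lumber Output (BF) / Log Input (ft^3)
LRF = 400 BF / 56.6 ft^3
LRF = 7.07 BF/ft^3

7.07


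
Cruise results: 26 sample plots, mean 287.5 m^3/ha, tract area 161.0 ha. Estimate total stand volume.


Formula: Total Volume = Mean Volume per ha * Total Area
Total Volume = 287.5 m^3/ha * 161.0 ha
Total Volume = 46288 m^3

46288


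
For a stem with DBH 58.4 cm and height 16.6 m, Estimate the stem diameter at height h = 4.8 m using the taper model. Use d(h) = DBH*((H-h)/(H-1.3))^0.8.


Taper: d(h) = DBH * ((H - h) / (H - 1.3))^0.8
Numerator = H - h = 16.6 - 4.8 = 11.8 m
Denominator = H - 1.3 = 16.6 - 1.3 = 15.3 m
Ratio = 11.8 / 15.3 = 0.77124
d = 58.4 * 0.77124^0.8 = 47.4 cm

47.4


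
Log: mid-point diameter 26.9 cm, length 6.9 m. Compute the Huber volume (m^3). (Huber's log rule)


Huber: V = Am * L,  Am = pi*(Dm/200)^2
Am = pi*(26.9/200)^2 = 0.056832 m^2
V = 0.056832*6.9 = 0.3921 m^3

0.3921


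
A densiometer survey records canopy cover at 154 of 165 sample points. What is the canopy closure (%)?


Formula: Canopy closure = covered points / total points * 100
Closure = 154 / 165 * 100
Closure = 0.9333 * 100 = 93.3%

93.3


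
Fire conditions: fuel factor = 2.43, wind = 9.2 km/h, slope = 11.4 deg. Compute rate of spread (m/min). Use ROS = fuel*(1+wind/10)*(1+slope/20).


Formula: ROS = fuel * (1 + wind/10) * (1 + slope/20)
Wind factor = 1 + 9.2/10 = 1.92
Slope factor = 1 + 11.4/20 = 1.57
ROS = 2.43 * 1.92 * 1.57 = 7.32 m/min

7.32


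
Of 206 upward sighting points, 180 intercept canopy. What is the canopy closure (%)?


Formula: Canopy closure = covered points / total points * 100
Closure = 180 / 206 * 100
Closure = 0.8738 * 100 = 87.4%

87.4


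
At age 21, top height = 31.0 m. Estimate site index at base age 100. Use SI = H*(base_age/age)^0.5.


Formula: SI = H_dom * (base_age / age)^0.5
Age ratio = 100 / 21 = 4.7619
sqrt(age_ratio) = 2.18218
SI = 31.0 * 2.18218 = 67.6 m

67.6


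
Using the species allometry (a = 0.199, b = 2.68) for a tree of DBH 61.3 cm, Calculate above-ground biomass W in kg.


Formula: W = a * DBH^b  (allometric power law)
DBH^b = 61.3^2.68 = 61715.4744
W = 0.199 * 61715.4744 = 12281.4 kg

12281.4


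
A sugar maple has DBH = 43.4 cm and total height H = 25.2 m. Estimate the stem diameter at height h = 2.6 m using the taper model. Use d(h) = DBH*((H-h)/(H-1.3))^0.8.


Taper: d(h) = DBH * ((H - h) / (H - 1.3))^0.8
Numerator = H - h = 25.2 - 2.6 = 22.6 m
Denominator = H - 1.3 = 25.2 - 1.3 = 23.9 m
Ratio = 22.6 / 23.9 = 0.94561
d = 43.4 * 0.94561^0.8 = 41.5 cm

41.5


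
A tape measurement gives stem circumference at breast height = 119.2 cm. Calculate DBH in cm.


Formula: DBH = C / pi
DBH = 119.2 / pi
pi = 3.14159...
DBH = 37.9 cm

37.9


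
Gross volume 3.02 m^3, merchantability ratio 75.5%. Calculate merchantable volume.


Formula: MV = V_total * (merchantable_pct / 100)
Merchantable fraction = 75.5% / 100 = 0.755
MV = 3.02 m^3 * 0.755 = 2.28 m^3

2.28


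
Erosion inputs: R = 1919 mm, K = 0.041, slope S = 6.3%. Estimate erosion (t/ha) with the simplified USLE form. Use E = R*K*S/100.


Formula: E = R * K * S / 100  (simplified USLE)
R * K = 1919 * 0.041 = 78.679
E = 78.679 * 6.3 / 100 = 4.96 t/ha

4.96


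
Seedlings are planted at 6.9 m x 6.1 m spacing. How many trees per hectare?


Formula: TPH = 10000 m^2/ha / (spacing_x * spacing_y)
Area per tree = 6.9 m * 6.1 m = 42.09 m^2
TPH = 10000 / 42.09 = 238 trees/ha

238


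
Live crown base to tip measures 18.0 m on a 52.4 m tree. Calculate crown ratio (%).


Formula: Crown Ratio = (Crown Length / Total Height) * 100
CR = (18.0 m / 52.4 m) * 100
CR = 0.3435 * 100 = 34.4%

34.4


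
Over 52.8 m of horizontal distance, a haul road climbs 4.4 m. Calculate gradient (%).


Formula: Gradient = rise / run * 100
Gradient = 4.4 / 52.8 * 100 = 8.3%

8.3


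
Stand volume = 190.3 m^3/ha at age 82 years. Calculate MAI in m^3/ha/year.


Formula: MAI = Total Volume / Stand Age
MAI = 190.3 m^3/ha / 82 years
MAI = 2.32 m^3/ha/year

2.32


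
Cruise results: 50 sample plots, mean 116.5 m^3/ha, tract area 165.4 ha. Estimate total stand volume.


Formula: Total Volume = Mean Volume per ha * Total Area
Total Volume = 116.5 m^3/ha * 165.4 ha
Total Volume = 19269 m^3

19269


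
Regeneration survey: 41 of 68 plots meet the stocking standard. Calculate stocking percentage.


Formula: Stocking % = stocked plots / total plots * 100
Stocking = 41 / 68 * 100
Stocking = 0.6029 * 100 = 60.3%

60.3


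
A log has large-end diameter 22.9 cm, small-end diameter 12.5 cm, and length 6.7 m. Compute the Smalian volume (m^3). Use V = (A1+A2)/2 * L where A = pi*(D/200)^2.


Smalian: V = (A1 + A2)/2 * L,  A = pi*(D/200)^2
A1 = pi*(22.9/200)^2 = 0.041187 m^2
A2 = pi*(12.5/200)^2 = 0.012272 m^2
V = (0.041187+0.012272)/2*6.7 = 0.1791 m^3

0.1791


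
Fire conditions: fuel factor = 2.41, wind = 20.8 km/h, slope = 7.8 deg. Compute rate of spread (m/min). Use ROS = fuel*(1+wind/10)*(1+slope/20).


Formula: ROS = fuel * (1 + wind/10) * (1 + slope/20)
Wind factor = 1 + 20.8/10 = 3.08
Slope factor = 1 + 7.8/20 = 1.39
ROS = 2.41 * 3.08 * 1.39 = 10.32 m/min

10.32


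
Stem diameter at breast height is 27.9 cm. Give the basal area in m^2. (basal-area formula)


Formula: BA = pi * (DBH/2)^2 / 10000  (cm^2 to m^2)
Radius = DBH/2 = 27.9/2 = 13.95 cm
BA = pi * 13.95^2 / 10000
   = 611.3618 cm^2 / 10000
   = 0.0611 m^2

0.0611


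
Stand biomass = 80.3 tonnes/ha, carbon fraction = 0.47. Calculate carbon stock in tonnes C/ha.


Formula: Carbon Stock = Biomass * Carbon Fraction
C = 80.3 t/ha * 0.47
C = 37.7 t C/ha

37.7


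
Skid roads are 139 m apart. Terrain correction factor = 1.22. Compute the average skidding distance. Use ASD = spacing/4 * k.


Formula: ASD = (spacing / 4) * correction
Uncorrected distance = spacing / 4 = 139 / 4 = 34.75 m
ASD = 34.75 * 1.22 = 42 m

42


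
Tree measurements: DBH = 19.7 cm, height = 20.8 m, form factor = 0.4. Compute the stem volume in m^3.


Formula: V = pi * (DBH/200)^2 * H * ff
Radius = DBH/200 = 19.7/200 = 0.0985 m
Radius^2 = 0.0985^2 = 0.00970225 m^2
V = pi * 0.00970225 * 20.8 * 0.4
V = 0.254 m^3

0.254


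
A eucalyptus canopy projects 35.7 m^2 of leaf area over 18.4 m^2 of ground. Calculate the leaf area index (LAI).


Formula: LAI = total leaf area / ground area  (dimensionless)
LAI = 35.7 m^2 / 18.4 m^2
LAI = 1.94

1.94


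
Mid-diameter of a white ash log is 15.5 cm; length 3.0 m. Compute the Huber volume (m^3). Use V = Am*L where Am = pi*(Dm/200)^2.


Huber: V = Am * L,  Am = pi*(Dm/200)^2
Am = pi*(15.5/200)^2 = 0.018869 m^2
V = 0.018869*3.0 = 0.0566 m^3

0.0566


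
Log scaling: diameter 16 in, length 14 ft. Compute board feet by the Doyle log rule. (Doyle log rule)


Doyle: BF = (D - 4)^2 * L / 16
Adjusted diameter = 16 - 4 = 12 in
(D-4)^2 = 12^2 = 144
BF = 144 * 14 / 16 = 126 BF

126


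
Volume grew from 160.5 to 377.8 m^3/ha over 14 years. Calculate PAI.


Formula: PAI = (V_T2 - V_T1) / (T2 - T1)
Volume increment = 377.8 - 160.5 = 217.3 m^3/ha
PAI = 217.3 / 14 = 15.52 m^3/ha/year

15.52


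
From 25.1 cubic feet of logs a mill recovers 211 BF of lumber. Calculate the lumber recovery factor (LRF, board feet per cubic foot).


Formula: LRF = Lumber Output (BF) / Log Input (ft^3)
LRF = 211 BF / 25.1 ft^3
LRF = 8.41 BF/ft^3

8.41


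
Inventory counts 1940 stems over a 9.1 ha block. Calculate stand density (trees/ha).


Formula: Stand Density = N_trees / Area_ha
Density = 1940 trees / 9.1 ha
Density = 213 trees/ha

213


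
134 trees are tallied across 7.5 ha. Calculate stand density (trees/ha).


Formula: Stand Density = N_trees / Area_ha
Density = 134 trees / 7.5 ha
Density = 18 trees/ha

18


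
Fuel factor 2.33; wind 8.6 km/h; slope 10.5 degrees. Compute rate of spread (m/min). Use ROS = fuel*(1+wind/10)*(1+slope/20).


Formula: ROS = fuel * (1 + wind/10) * (1 + slope/20)
Wind factor = 1 + 8.6/10 = 1.86
Slope factor = 1 + 10.5/20 = 1.525
ROS = 2.33 * 1.86 * 1.525 = 6.61 m/min

6.61


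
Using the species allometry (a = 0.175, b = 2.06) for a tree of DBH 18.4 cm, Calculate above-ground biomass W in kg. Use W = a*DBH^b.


Formula: W = a * DBH^b  (allometric power law)
DBH^b = 18.4^2.06 = 403.2039
W = 0.175 * 403.2039 = 70.6 kg

70.6


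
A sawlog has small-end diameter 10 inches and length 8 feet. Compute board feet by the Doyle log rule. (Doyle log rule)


Doyle: BF = (D - 4)^2 * L / 16
Adjusted diameter = 10 - 4 = 6 in
(D-4)^2 = 6^2 = 36
BF = 36 * 8 / 16 = 18 BF

18


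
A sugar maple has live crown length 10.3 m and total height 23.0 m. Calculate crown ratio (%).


Formula: Crown Ratio = (Crown Length / Total Height) * 100
CR = (10.3 m / 23.0 m) * 100
CR = 0.4478 * 100 = 44.8%

44.8


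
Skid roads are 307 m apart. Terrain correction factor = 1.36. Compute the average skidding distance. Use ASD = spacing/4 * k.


Formula: ASD = (spacing / 4) * correction
Uncorrected distance = spacing / 4 = 307 / 4 = 76.75 m
ASD = 76.75 * 1.36 = 104 m

104


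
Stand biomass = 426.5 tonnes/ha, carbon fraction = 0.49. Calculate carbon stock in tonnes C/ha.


Formula: Carbon Stock = Biomass * Carbon Fraction
C = 426.5 t/ha * 0.49
C = 209.0 t C/ha

209.0


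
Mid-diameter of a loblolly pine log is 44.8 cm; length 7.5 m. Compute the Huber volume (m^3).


Huber: V = Am * L,  Am = pi*(Dm/200)^2
Am = pi*(44.8/200)^2 = 0.157633 m^2
V = 0.157633*7.5 = 1.1822 m^3

1.1822


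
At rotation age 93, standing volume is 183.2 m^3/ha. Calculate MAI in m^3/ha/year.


Formula: MAI = Total Volume / Stand Age
MAI = 183.2 m^3/ha / 93 years
MAI = 1.97 m^3/ha/year

1.97


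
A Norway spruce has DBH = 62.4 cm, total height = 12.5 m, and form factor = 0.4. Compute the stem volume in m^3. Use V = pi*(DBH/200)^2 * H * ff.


Formula: V = pi * (DBH/200)^2 * H * ff
Radius = DBH/200 = 62.4/200 = 0.312 m
Radius^2 = 0.312^2 = 0.097344 m^2
V = pi * 0.097344 * 12.5 * 0.4
V = 1.529 m^3

1.529


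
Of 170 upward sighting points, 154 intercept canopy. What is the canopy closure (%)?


Formula: Canopy closure = covered points / total points * 100
Closure = 154 / 170 * 100
Closure = 0.9059 * 100 = 90.6%

90.6


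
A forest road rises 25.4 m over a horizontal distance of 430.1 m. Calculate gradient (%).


Formula: Gradient = rise / run * 100
Gradient = 25.4 / 430.1 * 100 = 5.9%

5.9


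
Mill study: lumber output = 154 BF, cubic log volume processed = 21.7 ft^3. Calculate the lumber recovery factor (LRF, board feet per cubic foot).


Formula: LRF = Lumber Output (BF) / Log Input (ft^3)
LRF = 154 BF / 21.7 ft^3
LRF = 7.1 BF/ft^3

7.1


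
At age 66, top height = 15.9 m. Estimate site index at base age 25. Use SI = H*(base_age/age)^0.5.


Formula: SI = H_dom * (base_age / age)^0.5
Age ratio = 25 / 66 = 0.37879
sqrt(age_ratio) = 0.61546
SI = 15.9 * 0.61546 = 9.8 m

9.8


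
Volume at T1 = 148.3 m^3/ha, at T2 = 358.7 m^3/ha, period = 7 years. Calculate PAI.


Formula: PAI = (V_T2 - V_T1) / (T2 - T1)
Volume increment = 358.7 - 148.3 = 210.4 m^3/ha
PAI = 210.4 / 7 = 30.06 m^3/ha/year

30.06


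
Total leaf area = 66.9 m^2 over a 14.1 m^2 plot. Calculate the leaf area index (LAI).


Formula: LAI = total leaf area / ground area  (dimensionless)
LAI = 66.9 m^2 / 14.1 m^2
LAI = 4.74

4.74


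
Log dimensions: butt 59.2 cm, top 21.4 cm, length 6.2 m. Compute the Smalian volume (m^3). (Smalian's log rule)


Smalian: V = (A1 + A2)/2 * L,  A = pi*(D/200)^2
A1 = pi*(59.2/200)^2 = 0.275254 m^2
A2 = pi*(21.4/200)^2 = 0.035968 m^2
V = (0.275254+0.035968)/2*6.2 = 0.9648 m^3

0.9648


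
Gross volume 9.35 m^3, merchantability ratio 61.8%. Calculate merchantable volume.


Formula: MV = V_total * (merchantable_pct / 100)
Merchantable fraction = 61.8% / 100 = 0.618
MV = 9.35 m^3 * 0.618 = 5.778 m^3

5.778


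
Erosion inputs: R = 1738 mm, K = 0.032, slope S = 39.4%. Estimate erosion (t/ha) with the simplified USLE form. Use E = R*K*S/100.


Formula: E = R * K * S / 100  (simplified USLE)
R * K = 1738 * 0.032 = 55.616
E = 55.616 * 39.4 / 100 = 21.91 t/ha

21.91


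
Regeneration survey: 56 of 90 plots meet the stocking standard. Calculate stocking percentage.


Formula: Stocking % = stocked plots / total plots * 100
Stocking = 56 / 90 * 100
Stocking = 0.6222 * 100 = 62.2%

62.2


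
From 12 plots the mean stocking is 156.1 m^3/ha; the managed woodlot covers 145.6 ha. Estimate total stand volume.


Formula: Total Volume = Mean Volume per ha * Total Area
Total Volume = 156.1 m^3/ha * 145.6 ha
Total Volume = 22728 m^3

22728


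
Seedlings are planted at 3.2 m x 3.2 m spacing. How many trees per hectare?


Formula: TPH = 10000 m^2/ha / (spacing_x * spacing_y)
Area per tree = 3.2 m * 3.2 m = 10.24 m^2
TPH = 10000 / 10.24 = 977 trees/ha

977


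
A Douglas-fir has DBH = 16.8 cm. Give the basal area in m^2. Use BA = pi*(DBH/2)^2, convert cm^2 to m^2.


Formula: BA = pi * (DBH/2)^2 / 10000  (cm^2 to m^2)
Radius = DBH/2 = 16.8/2 = 8.4 cm
BA = pi * 8.4^2 / 10000
   = 221.6708 cm^2 / 10000
   = 0.0222 m^2

0.0222


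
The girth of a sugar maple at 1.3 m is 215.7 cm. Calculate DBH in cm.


Formula: DBH = C / pi
DBH = 215.7 / pi
pi = 3.14159...
DBH = 68.7 cm

68.7


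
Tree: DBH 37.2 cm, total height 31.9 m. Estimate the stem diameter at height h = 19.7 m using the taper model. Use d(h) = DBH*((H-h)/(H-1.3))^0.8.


Taper: d(h) = DBH * ((H - h) / (H - 1.3))^0.8
Numerator = H - h = 31.9 - 19.7 = 12.2 m
Denominator = H - 1.3 = 31.9 - 1.3 = 30.6 m
Ratio = 12.2 / 30.6 = 0.39869
d = 37.2 * 0.39869^0.8 = 17.8 cm

17.8


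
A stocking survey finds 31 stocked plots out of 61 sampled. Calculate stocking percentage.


Formula: Stocking % = stocked plots / total plots * 100
Stocking = 31 / 61 * 100
Stocking = 0.5082 * 100 = 50.8%

50.8


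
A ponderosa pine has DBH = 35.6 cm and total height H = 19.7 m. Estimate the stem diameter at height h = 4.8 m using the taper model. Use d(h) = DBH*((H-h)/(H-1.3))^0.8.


Taper: d(h) = DBH * ((H - h) / (H - 1.3))^0.8
Numerator = H - h = 19.7 - 4.8 = 14.9 m
Denominator = H - 1.3 = 19.7 - 1.3 = 18.4 m
Ratio = 14.9 / 18.4 = 0.80978
d = 35.6 * 0.80978^0.8 = 30.1 cm

30.1


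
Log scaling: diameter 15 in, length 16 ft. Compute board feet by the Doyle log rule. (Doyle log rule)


Doyle: BF = (D - 4)^2 * L / 16
Adjusted diameter = 15 - 4 = 11 in
(D-4)^2 = 11^2 = 121
BF = 121 * 16 / 16 = 121 BF

121


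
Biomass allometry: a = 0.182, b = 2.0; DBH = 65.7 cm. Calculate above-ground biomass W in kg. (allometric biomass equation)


Formula: W = a * DBH^b  (allometric power law)
DBH^b = 65.7^2.0 = 4316.49
W = 0.182 * 4316.49 = 785.6 kg

785.6


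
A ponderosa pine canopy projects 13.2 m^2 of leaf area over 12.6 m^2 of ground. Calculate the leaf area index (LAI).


Formula: LAI = total leaf area / ground area  (dimensionless)
LAI = 13.2 m^2 / 12.6 m^2
LAI = 1.05

1.05


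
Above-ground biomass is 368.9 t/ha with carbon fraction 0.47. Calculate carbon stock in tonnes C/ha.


Formula: Carbon Stock = Biomass * Carbon Fraction
C = 368.9 t/ha * 0.47
C = 173.4 t C/ha

173.4


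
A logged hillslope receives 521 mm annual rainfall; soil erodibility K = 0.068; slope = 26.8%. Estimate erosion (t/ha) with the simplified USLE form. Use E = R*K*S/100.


Formula: E = R * K * S / 100  (simplified USLE)
R * K = 521 * 0.068 = 35.428
E = 35.428 * 26.8 / 100 = 9.49 t/ha

9.49


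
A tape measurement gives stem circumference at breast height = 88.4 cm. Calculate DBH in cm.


Formula: DBH = C / pi
DBH = 88.4 / pi
pi = 3.14159...
DBH = 28.1 cm

28.1


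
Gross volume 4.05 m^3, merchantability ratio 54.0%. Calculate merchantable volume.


Formula: MV = V_total * (merchantable_pct / 100)
Merchantable fraction = 54.0% / 100 = 0.54
MV = 4.05 m^3 * 0.54 = 2.187 m^3

2.187


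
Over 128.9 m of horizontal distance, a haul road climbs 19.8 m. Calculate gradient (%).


Formula: Gradient = rise / run * 100
Gradient = 19.8 / 128.9 * 100 = 15.4%

15.4


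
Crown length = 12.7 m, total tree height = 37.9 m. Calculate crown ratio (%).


Formula: Crown Ratio = (Crown Length / Total Height) * 100
CR = (12.7 m / 37.9 m) * 100
CR = 0.3351 * 100 = 33.5%

33.5


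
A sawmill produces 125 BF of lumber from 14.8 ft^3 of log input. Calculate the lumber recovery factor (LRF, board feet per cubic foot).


Formula: LRF = Lumber Output (BF) / Log Input (ft^3)
LRF = 125 BF / 14.8 ft^3
LRF = 8.45 BF/ft^3

8.45


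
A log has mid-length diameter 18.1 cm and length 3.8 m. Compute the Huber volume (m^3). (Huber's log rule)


Huber: V = Am * L,  Am = pi*(Dm/200)^2
Am = pi*(18.1/200)^2 = 0.02573 m^2
V = 0.02573*3.8 = 0.0978 m^3

0.0978


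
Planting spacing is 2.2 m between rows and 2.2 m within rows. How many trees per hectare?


Formula: TPH = 10000 m^2/ha / (spacing_x * spacing_y)
Area per tree = 2.2 m * 2.2 m = 4.84 m^2
TPH = 10000 / 4.84 = 2066 trees/ha

2066


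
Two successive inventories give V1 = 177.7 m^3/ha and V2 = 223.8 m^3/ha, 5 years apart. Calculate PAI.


Formula: PAI = (V_T2 - V_T1) / (T2 - T1)
Volume increment = 223.8 - 177.7 = 46.1 m^3/ha
PAI = 46.1 / 5 = 9.22 m^3/ha/year

9.22


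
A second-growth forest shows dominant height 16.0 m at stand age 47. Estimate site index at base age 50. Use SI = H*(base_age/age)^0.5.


Formula: SI = H_dom * (base_age / age)^0.5
Age ratio = 50 / 47 = 1.06383
sqrt(age_ratio) = 1.03142
SI = 16.0 * 1.03142 = 16.5 m

16.5


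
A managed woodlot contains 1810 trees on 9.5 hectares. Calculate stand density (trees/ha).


Formula: Stand Density = N_trees / Area_ha
Density = 1810 trees / 9.5 ha
Density = 191 trees/ha

191


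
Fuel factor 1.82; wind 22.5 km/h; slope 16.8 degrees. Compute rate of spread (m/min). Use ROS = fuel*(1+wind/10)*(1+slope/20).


Formula: ROS = fuel * (1 + wind/10) * (1 + slope/20)
Wind factor = 1 + 22.5/10 = 3.25
Slope factor = 1 + 16.8/20 = 1.84
ROS = 1.82 * 3.25 * 1.84 = 10.88 m/min

10.88


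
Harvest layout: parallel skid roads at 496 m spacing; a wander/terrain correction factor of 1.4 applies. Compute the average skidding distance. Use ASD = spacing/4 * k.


Formula: ASD = (spacing / 4) * correction
Uncorrected distance = spacing / 4 = 496 / 4 = 124 m
ASD = 124 * 1.4 = 174 m

174


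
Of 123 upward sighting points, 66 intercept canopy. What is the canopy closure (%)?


Formula: Canopy closure = covered points / total points * 100
Closure = 66 / 123 * 100
Closure = 0.5366 * 100 = 53.7%

53.7


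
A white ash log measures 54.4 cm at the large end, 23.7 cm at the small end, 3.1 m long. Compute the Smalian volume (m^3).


Smalian: V = (A1 + A2)/2 * L,  A = pi*(D/200)^2
A1 = pi*(54.4/200)^2 = 0.232428 m^2
A2 = pi*(23.7/200)^2 = 0.044115 m^2
V = (0.232428+0.044115)/2*3.1 = 0.4286 m^3

0.4286


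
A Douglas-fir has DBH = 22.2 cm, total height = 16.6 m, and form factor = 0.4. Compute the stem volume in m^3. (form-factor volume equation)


Formula: V = pi * (DBH/200)^2 * H * ff
Radius = DBH/200 = 22.2/200 = 0.111 m
Radius^2 = 0.111^2 = 0.012321 m^2
V = pi * 0.012321 * 16.6 * 0.4
V = 0.257 m^3

0.257
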